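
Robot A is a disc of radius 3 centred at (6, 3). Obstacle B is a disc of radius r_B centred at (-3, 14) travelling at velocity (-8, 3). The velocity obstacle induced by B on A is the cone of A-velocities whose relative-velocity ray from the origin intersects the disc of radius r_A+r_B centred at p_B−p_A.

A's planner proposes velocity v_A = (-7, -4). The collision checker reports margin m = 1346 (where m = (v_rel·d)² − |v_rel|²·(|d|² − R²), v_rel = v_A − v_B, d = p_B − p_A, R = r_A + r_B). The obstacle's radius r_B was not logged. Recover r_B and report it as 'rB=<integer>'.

m = 1346
d = (-9, 11);  v_rel = (1, -7),  |v_rel|² = 50
v_rel×d = (1)·(11) − (-7)·(-9) = -52
since m = R²·50 − (-52)²:  R² = (2704 + 1346) / 50 = 81
R = √81 = 9  ⇒  r_B = 9 − 3 = 6

rB=6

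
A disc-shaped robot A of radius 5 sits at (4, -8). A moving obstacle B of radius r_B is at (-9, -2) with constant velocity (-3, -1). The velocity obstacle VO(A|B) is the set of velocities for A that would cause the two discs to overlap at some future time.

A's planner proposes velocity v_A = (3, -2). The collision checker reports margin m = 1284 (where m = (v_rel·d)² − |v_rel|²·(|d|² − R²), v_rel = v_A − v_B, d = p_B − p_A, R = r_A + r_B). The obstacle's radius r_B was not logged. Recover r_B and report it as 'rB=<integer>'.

m = 1284
d = (-13, 6);  v_rel = (6, -1),  |v_rel|² = 37
v_rel×d = (6)·(6) − (-1)·(-13) = 23
since m = R²·37 − 23²:  R² = (529 + 1284) / 37 = 49
R = √49 = 7  ⇒  r_B = 7 − 5 = 2

rB=2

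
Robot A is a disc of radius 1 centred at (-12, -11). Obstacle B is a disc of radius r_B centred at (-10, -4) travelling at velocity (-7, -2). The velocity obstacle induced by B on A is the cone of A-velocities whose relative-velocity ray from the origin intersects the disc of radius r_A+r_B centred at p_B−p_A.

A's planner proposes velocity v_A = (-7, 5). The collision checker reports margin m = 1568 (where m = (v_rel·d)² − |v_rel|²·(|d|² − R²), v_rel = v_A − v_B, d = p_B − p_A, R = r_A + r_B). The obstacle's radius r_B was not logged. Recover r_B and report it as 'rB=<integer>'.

m = 1568
d = (2, 7);  v_rel = (0, 7),  |v_rel|² = 49
v_rel×d = (0)·(7) − (7)·(2) = -14
since m = R²·49 − (-14)²:  R² = (196 + 1568) / 49 = 36
R = √36 = 6  ⇒  r_B = 6 − 1 = 5

rB=5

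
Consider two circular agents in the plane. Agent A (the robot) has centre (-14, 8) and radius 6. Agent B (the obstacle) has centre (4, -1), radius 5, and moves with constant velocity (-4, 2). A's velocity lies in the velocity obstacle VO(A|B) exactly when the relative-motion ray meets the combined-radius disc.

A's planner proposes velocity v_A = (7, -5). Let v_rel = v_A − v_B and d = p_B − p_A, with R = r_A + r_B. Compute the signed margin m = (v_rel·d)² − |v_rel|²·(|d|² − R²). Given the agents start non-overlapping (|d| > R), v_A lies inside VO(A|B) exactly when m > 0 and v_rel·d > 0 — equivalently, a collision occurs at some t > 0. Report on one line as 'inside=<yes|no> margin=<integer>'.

d = (18, -9),  |d|² = 405;  R = 6+5 = 11,  c = 405−11² = 284
v_rel = (11, -7),  |v_rel|² = 170;  v_rel·d = (11)·(18) + (-7)·(-9) = 261
170·t² − 522·t + 284 = 0  ⇒  m = 261² − 170·284 = 19841
m = 19841 > 0,  v_rel·d = 261 > 0  ⇒  inside

inside=yes margin=19841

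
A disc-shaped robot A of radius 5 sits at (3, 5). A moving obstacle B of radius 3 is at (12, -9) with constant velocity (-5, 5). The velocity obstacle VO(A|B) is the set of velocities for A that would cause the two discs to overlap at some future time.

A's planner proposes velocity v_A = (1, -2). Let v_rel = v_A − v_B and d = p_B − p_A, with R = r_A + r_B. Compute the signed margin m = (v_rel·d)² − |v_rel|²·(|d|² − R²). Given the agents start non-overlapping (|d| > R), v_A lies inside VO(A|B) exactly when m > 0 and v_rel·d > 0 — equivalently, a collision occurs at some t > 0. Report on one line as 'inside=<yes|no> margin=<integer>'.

d = (9, -14),  |d|² = 277;  R = 5+3 = 8,  c = 277−8² = 213
v_rel = (6, -7),  |v_rel|² = 85;  v_rel·d = (6)·(9) + (-7)·(-14) = 152
85·t² − 304·t + 213 = 0  ⇒  m = 152² − 85·213 = 4999
m = 4999 > 0,  v_rel·d = 152 > 0  ⇒  inside

inside=yes margin=4999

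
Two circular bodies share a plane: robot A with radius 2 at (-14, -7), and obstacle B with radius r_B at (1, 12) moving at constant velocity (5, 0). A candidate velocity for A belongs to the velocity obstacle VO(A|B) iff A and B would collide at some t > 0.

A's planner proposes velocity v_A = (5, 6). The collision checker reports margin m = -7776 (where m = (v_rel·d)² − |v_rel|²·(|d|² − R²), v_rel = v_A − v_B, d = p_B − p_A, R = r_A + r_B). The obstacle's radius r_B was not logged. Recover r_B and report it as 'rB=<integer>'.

m = -7776
d = (15, 19);  v_rel = (0, 6),  |v_rel|² = 36
v_rel×d = (0)·(19) − (6)·(15) = -90
since m = R²·36 − (-90)²:  R² = (8100 + -7776) / 36 = 9
R = √9 = 3  ⇒  r_B = 3 − 2 = 1

rB=1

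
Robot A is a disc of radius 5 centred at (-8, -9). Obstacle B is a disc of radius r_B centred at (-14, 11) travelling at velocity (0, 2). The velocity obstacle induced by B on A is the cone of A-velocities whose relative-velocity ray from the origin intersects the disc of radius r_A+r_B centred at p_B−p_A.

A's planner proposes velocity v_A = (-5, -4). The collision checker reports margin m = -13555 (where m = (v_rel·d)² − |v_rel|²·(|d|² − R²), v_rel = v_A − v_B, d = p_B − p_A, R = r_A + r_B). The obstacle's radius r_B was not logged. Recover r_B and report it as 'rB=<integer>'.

m = -13555
d = (-6, 20);  v_rel = (-5, -6),  |v_rel|² = 61
v_rel×d = (-5)·(20) − (-6)·(-6) = -136
since m = R²·61 − (-136)²:  R² = (18496 + -13555) / 61 = 81
R = √81 = 9  ⇒  r_B = 9 − 5 = 4

rB=4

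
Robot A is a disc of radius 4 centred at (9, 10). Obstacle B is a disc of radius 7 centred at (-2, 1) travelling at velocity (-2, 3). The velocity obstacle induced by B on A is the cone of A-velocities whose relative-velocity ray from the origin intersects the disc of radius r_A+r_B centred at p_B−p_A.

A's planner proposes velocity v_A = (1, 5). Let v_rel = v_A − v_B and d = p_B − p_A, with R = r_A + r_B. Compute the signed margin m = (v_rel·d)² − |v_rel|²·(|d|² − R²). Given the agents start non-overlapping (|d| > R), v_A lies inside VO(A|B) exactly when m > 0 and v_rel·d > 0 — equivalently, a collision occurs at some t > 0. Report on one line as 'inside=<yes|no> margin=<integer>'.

d = (-11, -9),  |d|² = 202;  R = 4+7 = 11,  c = 202−11² = 81
v_rel = (3, 2),  |v_rel|² = 13;  v_rel·d = (3)·(-11) + (2)·(-9) = -51
13·t² + 102·t + 81 = 0  ⇒  m = (-51)² − 13·81 = 1548
m = 1548 > 0,  v_rel·d = -51 < 0  ⇒  outside

inside=no margin=1548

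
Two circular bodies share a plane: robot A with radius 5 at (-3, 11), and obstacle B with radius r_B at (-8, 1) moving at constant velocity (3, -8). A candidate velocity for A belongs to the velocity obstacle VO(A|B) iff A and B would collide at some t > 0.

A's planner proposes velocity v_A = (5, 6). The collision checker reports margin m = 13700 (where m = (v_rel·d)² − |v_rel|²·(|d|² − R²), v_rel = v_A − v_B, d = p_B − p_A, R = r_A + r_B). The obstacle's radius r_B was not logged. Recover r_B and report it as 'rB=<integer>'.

m = 13700
d = (-5, -10);  v_rel = (2, 14),  |v_rel|² = 200
v_rel×d = (2)·(-10) − (14)·(-5) = 50
since m = R²·200 − 50²:  R² = (2500 + 13700) / 200 = 81
R = √81 = 9  ⇒  r_B = 9 − 5 = 4

rB=4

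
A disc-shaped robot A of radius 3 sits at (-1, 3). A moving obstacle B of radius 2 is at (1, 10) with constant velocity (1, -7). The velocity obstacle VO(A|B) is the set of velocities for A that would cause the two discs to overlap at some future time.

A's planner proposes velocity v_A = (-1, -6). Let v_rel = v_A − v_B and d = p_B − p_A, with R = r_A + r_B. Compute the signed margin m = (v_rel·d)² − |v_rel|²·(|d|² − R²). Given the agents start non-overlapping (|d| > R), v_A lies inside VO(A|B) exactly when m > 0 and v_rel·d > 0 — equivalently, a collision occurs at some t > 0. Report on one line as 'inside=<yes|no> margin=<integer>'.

d = (2, 7),  |d|² = 53;  R = 3+2 = 5,  c = 53−5² = 28
v_rel = (-2, 1),  |v_rel|² = 5;  v_rel·d = (-2)·(2) + (1)·(7) = 3
5·t² − 6·t + 28 = 0  ⇒  m = 3² − 5·28 = -131
m = -131 < 0,  v_rel·d = 3 > 0  ⇒  outside

inside=no margin=-131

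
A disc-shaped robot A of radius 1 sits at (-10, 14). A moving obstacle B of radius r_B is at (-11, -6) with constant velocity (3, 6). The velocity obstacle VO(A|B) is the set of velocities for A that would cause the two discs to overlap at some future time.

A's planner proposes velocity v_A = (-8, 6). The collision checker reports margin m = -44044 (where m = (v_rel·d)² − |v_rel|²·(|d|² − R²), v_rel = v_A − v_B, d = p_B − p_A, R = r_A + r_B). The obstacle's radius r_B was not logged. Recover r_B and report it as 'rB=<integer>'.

m = -44044
d = (-1, -20);  v_rel = (-11, 0),  |v_rel|² = 121
v_rel×d = (-11)·(-20) − (0)·(-1) = 220
since m = R²·121 − 220²:  R² = (48400 + -44044) / 121 = 36
R = √36 = 6  ⇒  r_B = 6 − 1 = 5

rB=5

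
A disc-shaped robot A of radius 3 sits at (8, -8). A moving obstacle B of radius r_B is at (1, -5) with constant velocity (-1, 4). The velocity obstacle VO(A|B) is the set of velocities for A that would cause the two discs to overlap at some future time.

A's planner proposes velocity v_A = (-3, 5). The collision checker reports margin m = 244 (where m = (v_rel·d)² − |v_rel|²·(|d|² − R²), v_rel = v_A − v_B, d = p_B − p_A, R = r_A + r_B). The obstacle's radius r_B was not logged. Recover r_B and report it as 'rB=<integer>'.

m = 244
d = (-7, 3);  v_rel = (-2, 1),  |v_rel|² = 5
v_rel×d = (-2)·(3) − (1)·(-7) = 1
since m = R²·5 − 1²:  R² = (1 + 244) / 5 = 49
R = √49 = 7  ⇒  r_B = 7 − 3 = 4

rB=4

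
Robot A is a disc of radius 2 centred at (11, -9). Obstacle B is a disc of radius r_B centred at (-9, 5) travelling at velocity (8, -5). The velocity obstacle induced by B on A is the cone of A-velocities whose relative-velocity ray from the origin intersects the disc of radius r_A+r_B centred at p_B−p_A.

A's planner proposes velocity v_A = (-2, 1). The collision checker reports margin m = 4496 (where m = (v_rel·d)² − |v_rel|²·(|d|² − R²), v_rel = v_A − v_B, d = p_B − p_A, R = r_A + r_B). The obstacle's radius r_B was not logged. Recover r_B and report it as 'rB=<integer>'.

m = 4496
d = (-20, 14);  v_rel = (-10, 6),  |v_rel|² = 136
v_rel×d = (-10)·(14) − (6)·(-20) = -20
since m = R²·136 − (-20)²:  R² = (400 + 4496) / 136 = 36
R = √36 = 6  ⇒  r_B = 6 − 2 = 4

rB=4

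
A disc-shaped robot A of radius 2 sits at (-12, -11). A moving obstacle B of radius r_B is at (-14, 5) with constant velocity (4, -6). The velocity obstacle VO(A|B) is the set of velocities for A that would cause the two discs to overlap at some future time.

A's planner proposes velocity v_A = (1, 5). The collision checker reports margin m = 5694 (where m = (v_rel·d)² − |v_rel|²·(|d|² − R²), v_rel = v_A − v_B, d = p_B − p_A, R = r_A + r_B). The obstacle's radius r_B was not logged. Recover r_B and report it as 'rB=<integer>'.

m = 5694
d = (-2, 16);  v_rel = (-3, 11),  |v_rel|² = 130
v_rel×d = (-3)·(16) − (11)·(-2) = -26
since m = R²·130 − (-26)²:  R² = (676 + 5694) / 130 = 49
R = √49 = 7  ⇒  r_B = 7 − 2 = 5

rB=5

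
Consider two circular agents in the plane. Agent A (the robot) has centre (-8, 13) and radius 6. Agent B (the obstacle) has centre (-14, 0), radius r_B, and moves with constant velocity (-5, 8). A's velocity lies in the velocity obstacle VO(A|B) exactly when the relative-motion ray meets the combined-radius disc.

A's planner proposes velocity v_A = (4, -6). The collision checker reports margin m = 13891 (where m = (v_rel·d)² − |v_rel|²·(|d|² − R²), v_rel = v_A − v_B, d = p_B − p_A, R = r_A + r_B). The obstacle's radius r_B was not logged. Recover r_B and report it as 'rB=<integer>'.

m = 13891
d = (-6, -13);  v_rel = (9, -14),  |v_rel|² = 277
v_rel×d = (9)·(-13) − (-14)·(-6) = -201
since m = R²·277 − (-201)²:  R² = (40401 + 13891) / 277 = 196
R = √196 = 14  ⇒  r_B = 14 − 6 = 8

rB=8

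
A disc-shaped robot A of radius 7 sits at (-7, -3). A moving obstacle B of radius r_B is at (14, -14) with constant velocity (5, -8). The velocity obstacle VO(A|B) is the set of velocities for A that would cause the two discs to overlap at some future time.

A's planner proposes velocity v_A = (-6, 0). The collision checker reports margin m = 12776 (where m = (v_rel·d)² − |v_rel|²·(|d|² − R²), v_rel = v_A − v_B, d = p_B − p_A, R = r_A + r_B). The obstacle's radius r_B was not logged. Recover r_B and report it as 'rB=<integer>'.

m = 12776
d = (21, -11);  v_rel = (-11, 8),  |v_rel|² = 185
v_rel×d = (-11)·(-11) − (8)·(21) = -47
since m = R²·185 − (-47)²:  R² = (2209 + 12776) / 185 = 81
R = √81 = 9  ⇒  r_B = 9 − 7 = 2

rB=2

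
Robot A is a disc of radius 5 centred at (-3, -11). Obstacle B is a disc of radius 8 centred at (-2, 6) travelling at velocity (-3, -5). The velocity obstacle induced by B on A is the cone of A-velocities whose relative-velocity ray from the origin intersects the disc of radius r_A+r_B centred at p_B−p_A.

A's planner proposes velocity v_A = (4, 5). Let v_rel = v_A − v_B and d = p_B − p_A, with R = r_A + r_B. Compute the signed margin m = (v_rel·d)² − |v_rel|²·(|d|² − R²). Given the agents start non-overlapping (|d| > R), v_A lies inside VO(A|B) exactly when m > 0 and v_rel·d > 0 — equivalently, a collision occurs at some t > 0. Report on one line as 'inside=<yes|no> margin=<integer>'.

d = (1, 17),  |d|² = 290;  R = 5+8 = 13,  c = 290−13² = 121
v_rel = (7, 10),  |v_rel|² = 149;  v_rel·d = (7)·(1) + (10)·(17) = 177
149·t² − 354·t + 121 = 0  ⇒  m = 177² − 149·121 = 13300
m = 13300 > 0,  v_rel·d = 177 > 0  ⇒  inside

inside=yes margin=13300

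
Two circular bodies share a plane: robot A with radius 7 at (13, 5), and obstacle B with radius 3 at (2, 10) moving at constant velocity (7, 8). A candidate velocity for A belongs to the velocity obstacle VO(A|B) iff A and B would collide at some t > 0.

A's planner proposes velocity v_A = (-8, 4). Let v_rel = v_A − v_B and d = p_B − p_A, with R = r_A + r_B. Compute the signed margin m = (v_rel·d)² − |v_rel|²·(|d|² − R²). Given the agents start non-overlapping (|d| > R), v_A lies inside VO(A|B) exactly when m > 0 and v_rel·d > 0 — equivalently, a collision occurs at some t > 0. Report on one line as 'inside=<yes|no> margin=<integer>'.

d = (-11, 5),  |d|² = 146;  R = 7+3 = 10,  c = 146−10² = 46
v_rel = (-15, -4),  |v_rel|² = 241;  v_rel·d = (-15)·(-11) + (-4)·(5) = 145
241·t² − 290·t + 46 = 0  ⇒  m = 145² − 241·46 = 9939
m = 9939 > 0,  v_rel·d = 145 > 0  ⇒  inside

inside=yes margin=9939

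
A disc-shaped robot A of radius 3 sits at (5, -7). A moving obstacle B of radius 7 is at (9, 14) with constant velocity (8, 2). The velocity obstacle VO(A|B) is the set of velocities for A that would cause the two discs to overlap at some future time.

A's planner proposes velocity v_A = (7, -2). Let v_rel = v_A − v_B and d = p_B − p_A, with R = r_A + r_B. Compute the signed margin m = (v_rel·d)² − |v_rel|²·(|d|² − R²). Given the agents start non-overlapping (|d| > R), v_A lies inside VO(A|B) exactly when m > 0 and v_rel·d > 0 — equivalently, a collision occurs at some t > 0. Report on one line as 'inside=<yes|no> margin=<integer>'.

d = (4, 21),  |d|² = 457;  R = 3+7 = 10,  c = 457−10² = 357
v_rel = (-1, -4),  |v_rel|² = 17;  v_rel·d = (-1)·(4) + (-4)·(21) = -88
17·t² + 176·t + 357 = 0  ⇒  m = (-88)² − 17·357 = 1675
m = 1675 > 0,  v_rel·d = -88 < 0  ⇒  outside

inside=no margin=1675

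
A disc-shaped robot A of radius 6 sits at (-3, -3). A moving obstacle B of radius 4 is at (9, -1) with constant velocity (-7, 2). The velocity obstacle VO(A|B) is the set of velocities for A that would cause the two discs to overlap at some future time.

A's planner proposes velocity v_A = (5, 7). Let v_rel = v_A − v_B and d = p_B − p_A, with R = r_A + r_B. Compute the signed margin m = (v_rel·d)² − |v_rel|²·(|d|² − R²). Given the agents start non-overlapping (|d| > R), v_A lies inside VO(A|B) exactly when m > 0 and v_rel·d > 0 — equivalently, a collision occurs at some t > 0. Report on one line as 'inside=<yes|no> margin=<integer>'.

d = (12, 2),  |d|² = 148;  R = 6+4 = 10,  c = 148−10² = 48
v_rel = (12, 5),  |v_rel|² = 169;  v_rel·d = (12)·(12) + (5)·(2) = 154
169·t² − 308·t + 48 = 0  ⇒  m = 154² − 169·48 = 15604
m = 15604 > 0,  v_rel·d = 154 > 0  ⇒  inside

inside=yes margin=15604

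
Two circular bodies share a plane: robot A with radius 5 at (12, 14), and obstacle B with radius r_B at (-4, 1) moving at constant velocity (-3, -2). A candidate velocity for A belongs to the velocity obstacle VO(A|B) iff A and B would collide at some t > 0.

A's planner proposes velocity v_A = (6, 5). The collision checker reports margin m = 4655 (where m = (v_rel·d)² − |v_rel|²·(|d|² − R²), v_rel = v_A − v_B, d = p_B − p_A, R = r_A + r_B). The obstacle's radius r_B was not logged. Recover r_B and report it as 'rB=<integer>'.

m = 4655
d = (-16, -13);  v_rel = (9, 7),  |v_rel|² = 130
v_rel×d = (9)·(-13) − (7)·(-16) = -5
since m = R²·130 − (-5)²:  R² = (25 + 4655) / 130 = 36
R = √36 = 6  ⇒  r_B = 6 − 5 = 1

rB=1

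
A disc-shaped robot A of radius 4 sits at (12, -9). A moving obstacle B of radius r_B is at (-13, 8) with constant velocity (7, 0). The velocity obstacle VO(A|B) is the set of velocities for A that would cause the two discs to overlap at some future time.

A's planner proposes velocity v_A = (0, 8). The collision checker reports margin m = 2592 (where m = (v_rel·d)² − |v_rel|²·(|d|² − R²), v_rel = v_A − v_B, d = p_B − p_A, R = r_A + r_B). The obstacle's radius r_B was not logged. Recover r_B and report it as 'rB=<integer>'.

m = 2592
d = (-25, 17);  v_rel = (-7, 8),  |v_rel|² = 113
v_rel×d = (-7)·(17) − (8)·(-25) = 81
since m = R²·113 − 81²:  R² = (6561 + 2592) / 113 = 81
R = √81 = 9  ⇒  r_B = 9 − 4 = 5

rB=5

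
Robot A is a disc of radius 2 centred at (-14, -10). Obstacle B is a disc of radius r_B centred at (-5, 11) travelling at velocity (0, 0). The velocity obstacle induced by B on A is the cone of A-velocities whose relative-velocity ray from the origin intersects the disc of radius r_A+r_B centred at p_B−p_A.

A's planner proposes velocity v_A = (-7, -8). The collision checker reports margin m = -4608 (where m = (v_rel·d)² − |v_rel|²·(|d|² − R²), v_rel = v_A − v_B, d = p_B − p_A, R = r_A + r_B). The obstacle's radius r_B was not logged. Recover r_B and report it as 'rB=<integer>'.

m = -4608
d = (9, 21);  v_rel = (-7, -8),  |v_rel|² = 113
v_rel×d = (-7)·(21) − (-8)·(9) = -75
since m = R²·113 − (-75)²:  R² = (5625 + -4608) / 113 = 9
R = √9 = 3  ⇒  r_B = 3 − 2 = 1

rB=1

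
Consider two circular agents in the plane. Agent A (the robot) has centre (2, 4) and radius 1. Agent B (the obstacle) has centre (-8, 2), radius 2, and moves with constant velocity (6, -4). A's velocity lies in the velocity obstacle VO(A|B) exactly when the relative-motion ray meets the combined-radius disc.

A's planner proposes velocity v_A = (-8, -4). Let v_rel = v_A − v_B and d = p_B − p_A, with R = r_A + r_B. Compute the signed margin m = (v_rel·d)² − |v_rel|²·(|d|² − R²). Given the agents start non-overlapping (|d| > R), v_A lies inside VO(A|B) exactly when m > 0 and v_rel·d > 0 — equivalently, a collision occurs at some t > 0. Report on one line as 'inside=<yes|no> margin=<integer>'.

d = (-10, -2),  |d|² = 104;  R = 1+2 = 3,  c = 104−3² = 95
v_rel = (-14, 0),  |v_rel|² = 196;  v_rel·d = (-14)·(-10) + (0)·(-2) = 140
196·t² − 280·t + 95 = 0  ⇒  m = 140² − 196·95 = 980
m = 980 > 0,  v_rel·d = 140 > 0  ⇒  inside

inside=yes margin=980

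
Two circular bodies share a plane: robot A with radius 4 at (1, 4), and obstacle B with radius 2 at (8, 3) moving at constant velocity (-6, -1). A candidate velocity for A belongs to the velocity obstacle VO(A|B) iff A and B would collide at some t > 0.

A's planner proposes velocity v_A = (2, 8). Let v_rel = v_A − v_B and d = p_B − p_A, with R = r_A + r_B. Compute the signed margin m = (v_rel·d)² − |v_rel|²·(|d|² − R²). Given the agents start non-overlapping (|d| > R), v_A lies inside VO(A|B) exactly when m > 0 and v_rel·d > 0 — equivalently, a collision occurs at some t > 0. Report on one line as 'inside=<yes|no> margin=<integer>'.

d = (7, -1),  |d|² = 50;  R = 4+2 = 6,  c = 50−6² = 14
v_rel = (8, 9),  |v_rel|² = 145;  v_rel·d = (8)·(7) + (9)·(-1) = 47
145·t² − 94·t + 14 = 0  ⇒  m = 47² − 145·14 = 179
m = 179 > 0,  v_rel·d = 47 > 0  ⇒  inside

inside=yes margin=179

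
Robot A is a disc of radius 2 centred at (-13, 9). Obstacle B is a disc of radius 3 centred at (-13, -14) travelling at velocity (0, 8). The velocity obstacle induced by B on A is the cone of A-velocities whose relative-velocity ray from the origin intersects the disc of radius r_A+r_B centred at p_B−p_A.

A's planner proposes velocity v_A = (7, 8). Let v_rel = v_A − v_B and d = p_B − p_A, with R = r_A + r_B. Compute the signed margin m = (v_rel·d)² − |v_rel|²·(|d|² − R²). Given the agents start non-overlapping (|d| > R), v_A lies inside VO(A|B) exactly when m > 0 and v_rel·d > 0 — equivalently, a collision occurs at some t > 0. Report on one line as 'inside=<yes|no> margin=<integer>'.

d = (0, -23),  |d|² = 529;  R = 2+3 = 5,  c = 529−5² = 504
v_rel = (7, 0),  |v_rel|² = 49;  v_rel·d = (7)·(0) + (0)·(-23) = 0
49·t² − 0·t + 504 = 0  ⇒  m = 0² − 49·504 = -24696
m = -24696 < 0,  v_rel·d = 0 = 0  ⇒  outside

inside=no margin=-24696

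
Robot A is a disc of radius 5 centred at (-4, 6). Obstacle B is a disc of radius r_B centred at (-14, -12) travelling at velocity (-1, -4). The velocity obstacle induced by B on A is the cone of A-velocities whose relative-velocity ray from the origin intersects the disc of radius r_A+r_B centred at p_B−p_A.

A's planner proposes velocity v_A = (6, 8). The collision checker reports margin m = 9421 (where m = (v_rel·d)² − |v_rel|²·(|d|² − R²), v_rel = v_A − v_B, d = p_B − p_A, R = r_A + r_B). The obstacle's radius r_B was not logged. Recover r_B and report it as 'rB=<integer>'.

m = 9421
d = (-10, -18);  v_rel = (7, 12),  |v_rel|² = 193
v_rel×d = (7)·(-18) − (12)·(-10) = -6
since m = R²·193 − (-6)²:  R² = (36 + 9421) / 193 = 49
R = √49 = 7  ⇒  r_B = 7 − 5 = 2

rB=2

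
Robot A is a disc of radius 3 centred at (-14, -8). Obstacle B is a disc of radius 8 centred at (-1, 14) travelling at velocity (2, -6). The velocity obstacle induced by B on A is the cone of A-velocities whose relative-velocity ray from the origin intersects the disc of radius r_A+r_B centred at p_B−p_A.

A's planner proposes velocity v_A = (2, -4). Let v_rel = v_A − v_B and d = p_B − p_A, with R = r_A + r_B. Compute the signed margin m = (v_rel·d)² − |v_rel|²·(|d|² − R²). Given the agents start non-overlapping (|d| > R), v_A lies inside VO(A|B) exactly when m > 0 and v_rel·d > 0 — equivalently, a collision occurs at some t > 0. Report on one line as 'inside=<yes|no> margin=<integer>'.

d = (13, 22),  |d|² = 653;  R = 3+8 = 11,  c = 653−11² = 532
v_rel = (0, 2),  |v_rel|² = 4;  v_rel·d = (0)·(13) + (2)·(22) = 44
4·t² − 88·t + 532 = 0  ⇒  m = 44² − 4·532 = -192
m = -192 < 0,  v_rel·d = 44 > 0  ⇒  outside

inside=no margin=-192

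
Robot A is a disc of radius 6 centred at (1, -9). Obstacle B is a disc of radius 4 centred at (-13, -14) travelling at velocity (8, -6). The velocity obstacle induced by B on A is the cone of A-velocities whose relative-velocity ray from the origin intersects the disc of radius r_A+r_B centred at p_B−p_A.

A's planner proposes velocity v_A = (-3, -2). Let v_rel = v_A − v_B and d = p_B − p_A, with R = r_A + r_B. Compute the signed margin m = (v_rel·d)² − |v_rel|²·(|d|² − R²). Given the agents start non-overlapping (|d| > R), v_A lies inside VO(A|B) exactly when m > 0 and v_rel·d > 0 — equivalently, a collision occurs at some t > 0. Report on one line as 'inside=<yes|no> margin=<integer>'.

d = (-14, -5),  |d|² = 221;  R = 6+4 = 10,  c = 221−10² = 121
v_rel = (-11, 4),  |v_rel|² = 137;  v_rel·d = (-11)·(-14) + (4)·(-5) = 134
137·t² − 268·t + 121 = 0  ⇒  m = 134² − 137·121 = 1379
m = 1379 > 0,  v_rel·d = 134 > 0  ⇒  inside

inside=yes margin=1379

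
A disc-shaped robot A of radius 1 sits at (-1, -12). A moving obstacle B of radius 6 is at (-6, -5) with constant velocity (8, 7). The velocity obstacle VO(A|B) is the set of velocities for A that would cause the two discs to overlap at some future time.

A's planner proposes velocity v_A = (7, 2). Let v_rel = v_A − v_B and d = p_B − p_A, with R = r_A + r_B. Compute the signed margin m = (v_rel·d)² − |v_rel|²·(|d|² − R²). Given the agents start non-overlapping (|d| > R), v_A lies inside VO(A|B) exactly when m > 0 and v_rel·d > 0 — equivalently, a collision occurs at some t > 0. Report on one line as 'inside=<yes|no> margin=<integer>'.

d = (-5, 7),  |d|² = 74;  R = 1+6 = 7,  c = 74−7² = 25
v_rel = (-1, -5),  |v_rel|² = 26;  v_rel·d = (-1)·(-5) + (-5)·(7) = -30
26·t² + 60·t + 25 = 0  ⇒  m = (-30)² − 26·25 = 250
m = 250 > 0,  v_rel·d = -30 < 0  ⇒  outside

inside=no margin=250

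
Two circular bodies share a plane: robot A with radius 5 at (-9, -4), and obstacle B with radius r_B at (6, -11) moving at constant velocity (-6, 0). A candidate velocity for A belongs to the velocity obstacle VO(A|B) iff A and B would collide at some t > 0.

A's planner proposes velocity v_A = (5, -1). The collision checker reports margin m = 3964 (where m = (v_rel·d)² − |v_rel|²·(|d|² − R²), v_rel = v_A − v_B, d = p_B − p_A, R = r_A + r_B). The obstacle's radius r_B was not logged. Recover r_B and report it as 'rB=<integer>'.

m = 3964
d = (15, -7);  v_rel = (11, -1),  |v_rel|² = 122
v_rel×d = (11)·(-7) − (-1)·(15) = -62
since m = R²·122 − (-62)²:  R² = (3844 + 3964) / 122 = 64
R = √64 = 8  ⇒  r_B = 8 − 5 = 3

rB=3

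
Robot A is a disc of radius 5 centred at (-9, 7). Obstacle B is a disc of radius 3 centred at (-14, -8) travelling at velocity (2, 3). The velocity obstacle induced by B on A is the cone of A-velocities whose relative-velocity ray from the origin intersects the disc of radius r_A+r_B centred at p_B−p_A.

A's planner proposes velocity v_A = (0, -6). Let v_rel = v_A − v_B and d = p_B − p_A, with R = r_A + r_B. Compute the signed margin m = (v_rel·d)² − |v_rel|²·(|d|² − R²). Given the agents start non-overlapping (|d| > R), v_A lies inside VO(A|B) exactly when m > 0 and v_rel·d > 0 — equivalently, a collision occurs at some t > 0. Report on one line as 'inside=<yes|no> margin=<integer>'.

d = (-5, -15),  |d|² = 250;  R = 5+3 = 8,  c = 250−8² = 186
v_rel = (-2, -9),  |v_rel|² = 85;  v_rel·d = (-2)·(-5) + (-9)·(-15) = 145
85·t² − 290·t + 186 = 0  ⇒  m = 145² − 85·186 = 5215
m = 5215 > 0,  v_rel·d = 145 > 0  ⇒  inside

inside=yes margin=5215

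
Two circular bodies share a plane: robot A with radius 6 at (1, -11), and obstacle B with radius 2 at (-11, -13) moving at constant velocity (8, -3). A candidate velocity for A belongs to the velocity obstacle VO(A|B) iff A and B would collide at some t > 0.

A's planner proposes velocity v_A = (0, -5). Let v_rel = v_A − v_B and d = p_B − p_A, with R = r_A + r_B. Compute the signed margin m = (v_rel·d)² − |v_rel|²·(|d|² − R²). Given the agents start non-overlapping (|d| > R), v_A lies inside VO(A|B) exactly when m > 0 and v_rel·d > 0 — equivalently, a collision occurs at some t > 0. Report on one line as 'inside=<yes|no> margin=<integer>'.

d = (-12, -2),  |d|² = 148;  R = 6+2 = 8,  c = 148−8² = 84
v_rel = (-8, -2),  |v_rel|² = 68;  v_rel·d = (-8)·(-12) + (-2)·(-2) = 100
68·t² − 200·t + 84 = 0  ⇒  m = 100² − 68·84 = 4288
m = 4288 > 0,  v_rel·d = 100 > 0  ⇒  inside

inside=yes margin=4288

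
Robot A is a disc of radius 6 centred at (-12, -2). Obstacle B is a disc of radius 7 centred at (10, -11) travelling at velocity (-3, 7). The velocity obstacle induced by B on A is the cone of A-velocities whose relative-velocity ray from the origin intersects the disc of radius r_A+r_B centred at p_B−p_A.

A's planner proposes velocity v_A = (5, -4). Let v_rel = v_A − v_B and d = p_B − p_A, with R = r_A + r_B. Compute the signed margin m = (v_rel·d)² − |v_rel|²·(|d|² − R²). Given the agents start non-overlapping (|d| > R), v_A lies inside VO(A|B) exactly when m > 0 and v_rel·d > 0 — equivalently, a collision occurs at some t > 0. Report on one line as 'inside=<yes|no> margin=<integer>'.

d = (22, -9),  |d|² = 565;  R = 6+7 = 13,  c = 565−13² = 396
v_rel = (8, -11),  |v_rel|² = 185;  v_rel·d = (8)·(22) + (-11)·(-9) = 275
185·t² − 550·t + 396 = 0  ⇒  m = 275² − 185·396 = 2365
m = 2365 > 0,  v_rel·d = 275 > 0  ⇒  inside

inside=yes margin=2365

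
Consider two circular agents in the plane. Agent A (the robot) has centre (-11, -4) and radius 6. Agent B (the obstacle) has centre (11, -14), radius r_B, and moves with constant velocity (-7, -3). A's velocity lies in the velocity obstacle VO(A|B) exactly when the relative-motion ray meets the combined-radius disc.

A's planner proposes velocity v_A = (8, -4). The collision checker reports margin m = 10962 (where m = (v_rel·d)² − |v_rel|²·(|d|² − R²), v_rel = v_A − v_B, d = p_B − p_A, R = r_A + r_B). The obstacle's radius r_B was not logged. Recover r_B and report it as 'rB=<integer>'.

m = 10962
d = (22, -10);  v_rel = (15, -1),  |v_rel|² = 226
v_rel×d = (15)·(-10) − (-1)·(22) = -128
since m = R²·226 − (-128)²:  R² = (16384 + 10962) / 226 = 121
R = √121 = 11  ⇒  r_B = 11 − 6 = 5

rB=5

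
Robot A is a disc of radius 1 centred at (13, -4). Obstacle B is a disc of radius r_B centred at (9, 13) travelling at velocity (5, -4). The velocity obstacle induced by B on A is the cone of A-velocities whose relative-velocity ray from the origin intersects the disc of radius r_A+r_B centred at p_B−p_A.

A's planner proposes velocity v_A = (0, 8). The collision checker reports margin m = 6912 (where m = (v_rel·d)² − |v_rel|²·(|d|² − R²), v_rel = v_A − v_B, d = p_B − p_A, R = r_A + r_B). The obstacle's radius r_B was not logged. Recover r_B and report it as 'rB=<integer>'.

m = 6912
d = (-4, 17);  v_rel = (-5, 12),  |v_rel|² = 169
v_rel×d = (-5)·(17) − (12)·(-4) = -37
since m = R²·169 − (-37)²:  R² = (1369 + 6912) / 169 = 49
R = √49 = 7  ⇒  r_B = 7 − 1 = 6

rB=6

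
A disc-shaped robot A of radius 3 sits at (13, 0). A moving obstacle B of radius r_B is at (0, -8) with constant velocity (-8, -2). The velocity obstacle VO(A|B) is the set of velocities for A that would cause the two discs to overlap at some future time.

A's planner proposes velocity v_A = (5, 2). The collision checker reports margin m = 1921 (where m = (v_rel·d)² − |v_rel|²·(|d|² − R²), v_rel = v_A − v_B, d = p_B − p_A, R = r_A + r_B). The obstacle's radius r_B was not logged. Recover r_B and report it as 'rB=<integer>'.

m = 1921
d = (-13, -8);  v_rel = (13, 4),  |v_rel|² = 185
v_rel×d = (13)·(-8) − (4)·(-13) = -52
since m = R²·185 − (-52)²:  R² = (2704 + 1921) / 185 = 25
R = √25 = 5  ⇒  r_B = 5 − 3 = 2

rB=2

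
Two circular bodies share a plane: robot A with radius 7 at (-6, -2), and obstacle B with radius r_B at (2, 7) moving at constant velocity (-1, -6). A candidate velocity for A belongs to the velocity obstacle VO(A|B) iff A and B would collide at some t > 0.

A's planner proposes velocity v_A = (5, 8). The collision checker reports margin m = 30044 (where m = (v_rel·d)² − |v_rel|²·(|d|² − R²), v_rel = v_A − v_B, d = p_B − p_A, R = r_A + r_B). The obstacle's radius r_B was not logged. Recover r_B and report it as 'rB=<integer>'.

m = 30044
d = (8, 9);  v_rel = (6, 14),  |v_rel|² = 232
v_rel×d = (6)·(9) − (14)·(8) = -58
since m = R²·232 − (-58)²:  R² = (3364 + 30044) / 232 = 144
R = √144 = 12  ⇒  r_B = 12 − 7 = 5

rB=5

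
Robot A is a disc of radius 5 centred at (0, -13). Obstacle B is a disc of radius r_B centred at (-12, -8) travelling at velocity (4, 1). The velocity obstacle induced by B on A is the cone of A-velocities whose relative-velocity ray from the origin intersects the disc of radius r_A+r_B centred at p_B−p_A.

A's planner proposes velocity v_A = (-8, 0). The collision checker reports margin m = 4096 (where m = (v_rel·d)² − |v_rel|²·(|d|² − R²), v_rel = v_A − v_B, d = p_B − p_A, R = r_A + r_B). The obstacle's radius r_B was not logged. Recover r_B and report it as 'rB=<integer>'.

m = 4096
d = (-12, 5);  v_rel = (-12, -1),  |v_rel|² = 145
v_rel×d = (-12)·(5) − (-1)·(-12) = -72
since m = R²·145 − (-72)²:  R² = (5184 + 4096) / 145 = 64
R = √64 = 8  ⇒  r_B = 8 − 5 = 3

rB=3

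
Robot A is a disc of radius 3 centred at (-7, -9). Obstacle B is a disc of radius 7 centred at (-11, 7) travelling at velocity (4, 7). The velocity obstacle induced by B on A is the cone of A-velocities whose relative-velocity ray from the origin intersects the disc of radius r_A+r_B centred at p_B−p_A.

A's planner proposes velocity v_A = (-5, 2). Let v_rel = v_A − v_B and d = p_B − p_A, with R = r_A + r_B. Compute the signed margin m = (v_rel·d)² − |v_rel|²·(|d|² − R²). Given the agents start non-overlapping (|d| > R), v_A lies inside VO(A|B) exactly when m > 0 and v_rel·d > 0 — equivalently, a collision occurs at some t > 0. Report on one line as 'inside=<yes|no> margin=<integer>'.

d = (-4, 16),  |d|² = 272;  R = 3+7 = 10,  c = 272−10² = 172
v_rel = (-9, -5),  |v_rel|² = 106;  v_rel·d = (-9)·(-4) + (-5)·(16) = -44
106·t² + 88·t + 172 = 0  ⇒  m = (-44)² − 106·172 = -16296
m = -16296 < 0,  v_rel·d = -44 < 0  ⇒  outside

inside=no margin=-16296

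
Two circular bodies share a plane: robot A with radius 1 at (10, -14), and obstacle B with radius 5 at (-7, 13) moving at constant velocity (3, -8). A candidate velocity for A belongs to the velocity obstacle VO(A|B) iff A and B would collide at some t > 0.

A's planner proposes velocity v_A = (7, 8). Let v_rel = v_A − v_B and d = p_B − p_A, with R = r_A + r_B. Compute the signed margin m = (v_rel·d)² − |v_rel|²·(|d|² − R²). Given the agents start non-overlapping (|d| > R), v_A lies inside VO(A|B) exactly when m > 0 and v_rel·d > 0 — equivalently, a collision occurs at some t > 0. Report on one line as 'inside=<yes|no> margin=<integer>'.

d = (-17, 27),  |d|² = 1018;  R = 1+5 = 6,  c = 1018−6² = 982
v_rel = (4, 16),  |v_rel|² = 272;  v_rel·d = (4)·(-17) + (16)·(27) = 364
272·t² − 728·t + 982 = 0  ⇒  m = 364² − 272·982 = -134608
m = -134608 < 0,  v_rel·d = 364 > 0  ⇒  outside

inside=no margin=-134608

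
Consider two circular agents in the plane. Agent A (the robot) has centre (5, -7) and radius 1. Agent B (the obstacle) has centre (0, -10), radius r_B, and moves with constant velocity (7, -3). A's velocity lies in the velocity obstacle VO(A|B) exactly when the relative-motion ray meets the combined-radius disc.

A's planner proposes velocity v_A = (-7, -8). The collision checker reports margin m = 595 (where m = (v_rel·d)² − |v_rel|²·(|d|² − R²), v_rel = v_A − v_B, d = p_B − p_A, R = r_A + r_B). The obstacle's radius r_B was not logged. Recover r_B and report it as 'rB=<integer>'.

m = 595
d = (-5, -3);  v_rel = (-14, -5),  |v_rel|² = 221
v_rel×d = (-14)·(-3) − (-5)·(-5) = 17
since m = R²·221 − 17²:  R² = (289 + 595) / 221 = 4
R = √4 = 2  ⇒  r_B = 2 − 1 = 1

rB=1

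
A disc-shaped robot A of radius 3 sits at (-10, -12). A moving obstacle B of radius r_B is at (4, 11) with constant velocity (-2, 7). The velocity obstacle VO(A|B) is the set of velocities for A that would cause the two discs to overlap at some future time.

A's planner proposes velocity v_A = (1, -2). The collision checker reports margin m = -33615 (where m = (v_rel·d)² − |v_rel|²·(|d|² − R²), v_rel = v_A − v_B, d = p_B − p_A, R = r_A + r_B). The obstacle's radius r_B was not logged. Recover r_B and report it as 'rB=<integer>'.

m = -33615
d = (14, 23);  v_rel = (3, -9),  |v_rel|² = 90
v_rel×d = (3)·(23) − (-9)·(14) = 195
since m = R²·90 − 195²:  R² = (38025 + -33615) / 90 = 49
R = √49 = 7  ⇒  r_B = 7 − 3 = 4

rB=4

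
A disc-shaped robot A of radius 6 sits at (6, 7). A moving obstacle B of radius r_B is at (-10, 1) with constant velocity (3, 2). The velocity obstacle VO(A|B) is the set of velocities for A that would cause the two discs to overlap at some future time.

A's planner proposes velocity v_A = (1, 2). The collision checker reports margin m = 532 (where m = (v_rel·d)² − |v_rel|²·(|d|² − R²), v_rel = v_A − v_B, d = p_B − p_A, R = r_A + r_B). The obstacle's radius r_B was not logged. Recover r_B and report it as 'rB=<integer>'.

m = 532
d = (-16, -6);  v_rel = (-2, 0),  |v_rel|² = 4
v_rel×d = (-2)·(-6) − (0)·(-16) = 12
since m = R²·4 − 12²:  R² = (144 + 532) / 4 = 169
R = √169 = 13  ⇒  r_B = 13 − 6 = 7

rB=7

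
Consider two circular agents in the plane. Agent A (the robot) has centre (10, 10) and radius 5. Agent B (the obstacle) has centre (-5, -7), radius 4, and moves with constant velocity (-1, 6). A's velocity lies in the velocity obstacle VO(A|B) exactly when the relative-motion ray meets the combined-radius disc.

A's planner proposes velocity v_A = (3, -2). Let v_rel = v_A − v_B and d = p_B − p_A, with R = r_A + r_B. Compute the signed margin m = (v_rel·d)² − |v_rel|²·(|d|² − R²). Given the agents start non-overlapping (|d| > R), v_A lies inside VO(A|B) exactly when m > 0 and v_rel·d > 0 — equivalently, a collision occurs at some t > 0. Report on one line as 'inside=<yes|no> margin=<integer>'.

d = (-15, -17),  |d|² = 514;  R = 5+4 = 9,  c = 514−9² = 433
v_rel = (4, -8),  |v_rel|² = 80;  v_rel·d = (4)·(-15) + (-8)·(-17) = 76
80·t² − 152·t + 433 = 0  ⇒  m = 76² − 80·433 = -28864
m = -28864 < 0,  v_rel·d = 76 > 0  ⇒  outside

inside=no margin=-28864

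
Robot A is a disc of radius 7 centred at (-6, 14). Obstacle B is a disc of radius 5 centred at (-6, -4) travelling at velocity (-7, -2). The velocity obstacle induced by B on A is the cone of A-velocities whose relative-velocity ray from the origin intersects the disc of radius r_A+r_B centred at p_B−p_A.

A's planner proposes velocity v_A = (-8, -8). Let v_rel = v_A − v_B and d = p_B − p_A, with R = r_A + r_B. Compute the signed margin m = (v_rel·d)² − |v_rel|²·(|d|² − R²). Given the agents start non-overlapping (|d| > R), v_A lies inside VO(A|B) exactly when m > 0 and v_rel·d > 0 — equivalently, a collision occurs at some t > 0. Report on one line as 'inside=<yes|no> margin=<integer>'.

d = (0, -18),  |d|² = 324;  R = 7+5 = 12,  c = 324−12² = 180
v_rel = (-1, -6),  |v_rel|² = 37;  v_rel·d = (-1)·(0) + (-6)·(-18) = 108
37·t² − 216·t + 180 = 0  ⇒  m = 108² − 37·180 = 5004
m = 5004 > 0,  v_rel·d = 108 > 0  ⇒  inside

inside=yes margin=5004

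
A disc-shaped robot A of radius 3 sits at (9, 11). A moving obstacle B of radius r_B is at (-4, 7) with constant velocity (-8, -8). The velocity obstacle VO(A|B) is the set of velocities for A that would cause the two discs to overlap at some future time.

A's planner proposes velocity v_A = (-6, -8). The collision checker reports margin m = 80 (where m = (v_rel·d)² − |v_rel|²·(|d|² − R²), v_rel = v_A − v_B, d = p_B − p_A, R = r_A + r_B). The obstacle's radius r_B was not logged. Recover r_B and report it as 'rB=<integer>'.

m = 80
d = (-13, -4);  v_rel = (2, 0),  |v_rel|² = 4
v_rel×d = (2)·(-4) − (0)·(-13) = -8
since m = R²·4 − (-8)²:  R² = (64 + 80) / 4 = 36
R = √36 = 6  ⇒  r_B = 6 − 3 = 3

rB=3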